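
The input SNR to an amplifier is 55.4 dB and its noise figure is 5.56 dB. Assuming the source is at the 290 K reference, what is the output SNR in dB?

By definition F = SNR_in/SNR_out, so in dB: SNR_out = SNR_in − NF
SNR_out = 55.4 − 5.56 = 49.84 dB

49.84 dB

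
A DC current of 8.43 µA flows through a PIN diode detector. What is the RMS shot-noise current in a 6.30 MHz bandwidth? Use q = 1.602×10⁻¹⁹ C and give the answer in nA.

4.13 nA

I_n = √(2qI·B)
2qI·B = 2 × 1.602×10⁻¹⁹ × 8.43×10⁻⁶ × 6.30×10⁶ = 1.70×10⁻¹⁷ A²
I_n = √(1.70×10⁻¹⁷) = 4.13×10⁻⁹ A = 4.13 nA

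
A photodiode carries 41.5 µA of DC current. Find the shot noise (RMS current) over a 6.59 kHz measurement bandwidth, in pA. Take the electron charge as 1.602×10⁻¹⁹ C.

I_n = √(2qI·B)
2qI·B = 2 × 1.602×10⁻¹⁹ × 4.15×10⁻⁵ × 6.59×10³ = 8.76×10⁻²⁰ A²
I_n = √(8.76×10⁻²⁰) = 2.96×10⁻¹⁰ A = 296 pA

296 pA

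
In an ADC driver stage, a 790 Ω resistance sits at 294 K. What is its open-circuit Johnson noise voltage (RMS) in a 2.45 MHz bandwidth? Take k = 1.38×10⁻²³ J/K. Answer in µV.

V_n = √(4kTRB)
4kTRB = 4 × 1.38×10⁻²³ × 294 × 7.90×10² × 2.45×10⁶ = 3.14×10⁻¹¹ V²
V_n = √(3.14×10⁻¹¹) = 5.60×10⁻⁶ V = 5.60 µV

5.60 µV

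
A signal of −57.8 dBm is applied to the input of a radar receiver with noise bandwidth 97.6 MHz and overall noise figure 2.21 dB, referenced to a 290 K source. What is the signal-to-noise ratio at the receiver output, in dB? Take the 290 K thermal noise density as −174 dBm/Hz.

34.1 dB

Noise floor: N = −174 + 10 log₁₀(B) + NF
10 log₁₀(9.76×10⁷) = 79.89 dB
N = −174 + 79.89 + 2.21 = −91.90 dBm
SNR = P_sig − N = −57.8 − (−91.90) = 34.10 dB → 34.1 dB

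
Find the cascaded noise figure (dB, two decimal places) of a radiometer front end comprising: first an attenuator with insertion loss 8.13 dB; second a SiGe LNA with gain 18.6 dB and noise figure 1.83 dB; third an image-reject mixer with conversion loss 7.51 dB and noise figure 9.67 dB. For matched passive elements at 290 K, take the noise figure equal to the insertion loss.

Convert to linear (a loss of L dB is a gain of −L dB): F_i = 10^(NF_i/10), G_i = 10^(G_i,dB/10)
  Stage 1: F_1 = 10^(8.13/10) = 6.501, G_1 = 10^(−8.13/10) = 0.1538
  Stage 2: F_2 = 10^(1.83/10) = 1.524, G_2 = 10^(18.6/10) = 72.44
  Stage 3: F_3 = 10^(9.67/10) = 9.268, G_3 = 10^(−7.51/10) = 0.1774
Friis cascade:
  F = 6.501 + (1.524 − 1)/0.1538 + (9.268 − 1)/11.14 = 10.65
NF = 10 log₁₀(10.65) = 10.27 dB

10.27 dB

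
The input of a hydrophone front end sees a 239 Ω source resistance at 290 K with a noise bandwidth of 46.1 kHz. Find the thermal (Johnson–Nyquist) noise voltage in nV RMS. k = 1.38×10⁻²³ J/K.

V_n = √(4kTRB)
4kTRB = 4 × 1.38×10⁻²³ × 290 × 2.39×10² × 4.61×10⁴ = 1.76×10⁻¹³ V²
V_n = √(1.76×10⁻¹³) = 4.20×10⁻⁷ V = 420 nV

420 nV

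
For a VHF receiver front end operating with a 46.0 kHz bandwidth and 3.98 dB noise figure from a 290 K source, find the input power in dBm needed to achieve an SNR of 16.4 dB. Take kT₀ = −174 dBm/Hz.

−107.0 dBm

Sensitivity = −174 + 10 log₁₀(B) + NF + SNR_min
= −174 + 46.63 + 3.98 + 16.4
= −106.99 dBm → −107.0 dBm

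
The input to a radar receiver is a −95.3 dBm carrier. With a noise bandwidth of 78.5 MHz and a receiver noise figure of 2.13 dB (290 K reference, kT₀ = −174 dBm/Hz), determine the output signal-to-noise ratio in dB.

Noise floor: N = −174 + 10 log₁₀(B) + NF
10 log₁₀(7.85×10⁷) = 78.95 dB
N = −174 + 78.95 + 2.13 = −92.92 dBm
SNR = P_sig − N = −95.3 − (−92.92) = −2.38 dB → −2.4 dB

−2.4 dB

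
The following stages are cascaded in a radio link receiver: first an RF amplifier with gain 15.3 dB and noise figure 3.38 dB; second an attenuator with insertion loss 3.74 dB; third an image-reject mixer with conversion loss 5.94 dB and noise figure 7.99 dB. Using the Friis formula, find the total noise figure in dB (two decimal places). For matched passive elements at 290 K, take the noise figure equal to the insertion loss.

Convert to linear (a loss of L dB is a gain of −L dB): F_i = 10^(NF_i/10), G_i = 10^(G_i,dB/10)
  Stage 1: F_1 = 10^(3.38/10) = 2.178, G_1 = 10^(15.3/10) = 33.88
  Stage 2: F_2 = 10^(3.74/10) = 2.366, G_2 = 10^(−3.74/10) = 0.4227
  Stage 3: F_3 = 10^(7.99/10) = 6.295, G_3 = 10^(−5.94/10) = 0.2547
Friis cascade:
  F = 2.178 + (2.366 − 1)/33.88 + (6.295 − 1)/14.32 = 2.588
NF = 10 log₁₀(2.588) = 4.13 dB

4.13 dB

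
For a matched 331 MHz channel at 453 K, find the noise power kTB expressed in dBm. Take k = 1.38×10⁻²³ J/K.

P_n = kTB = 1.38×10⁻²³ × 453 × 3.31×10⁸ = 2.07×10⁻¹² W
In dBm: 10 log₁₀(2.07×10⁻¹² / 10⁻³) = −86.8 dBm

−86.8 dBm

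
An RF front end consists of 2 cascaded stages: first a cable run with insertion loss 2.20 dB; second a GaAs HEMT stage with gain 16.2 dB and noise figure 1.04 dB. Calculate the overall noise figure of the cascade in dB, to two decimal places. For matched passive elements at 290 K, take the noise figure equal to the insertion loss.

3.24 dB

Convert to linear (a loss of L dB is a gain of −L dB): F_i = 10^(NF_i/10), G_i = 10^(G_i,dB/10)
  Stage 1: F_1 = 10^(2.20/10) = 1.660, G_1 = 10^(−2.20/10) = 0.6026
  Stage 2: F_2 = 10^(1.04/10) = 1.271, G_2 = 10^(16.2/10) = 41.69
Friis cascade:
  F = 1.660 + (1.271 − 1)/0.6026 = 2.109
NF = 10 log₁₀(2.109) = 3.24 dB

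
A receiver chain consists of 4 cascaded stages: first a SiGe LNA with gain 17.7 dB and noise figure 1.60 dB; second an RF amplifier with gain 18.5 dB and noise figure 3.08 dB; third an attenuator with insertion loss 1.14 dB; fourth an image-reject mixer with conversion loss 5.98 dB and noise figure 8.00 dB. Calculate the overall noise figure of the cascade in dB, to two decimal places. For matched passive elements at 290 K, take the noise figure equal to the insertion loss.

1.66 dB

Convert to linear (a loss of L dB is a gain of −L dB): F_i = 10^(NF_i/10), G_i = 10^(G_i,dB/10)
  Stage 1: F_1 = 10^(1.60/10) = 1.445, G_1 = 10^(17.7/10) = 58.88
  Stage 2: F_2 = 10^(3.08/10) = 2.032, G_2 = 10^(18.5/10) = 70.79
  Stage 3: F_3 = 10^(1.14/10) = 1.300, G_3 = 10^(−1.14/10) = 0.7691
  Stage 4: F_4 = 10^(8.00/10) = 6.310, G_4 = 10^(−5.98/10) = 0.2523
Friis cascade:
  F = 1.445 + (2.032 − 1)/58.88 + (1.300 − 1)/4169 + (6.310 − 1)/3206 = 1.465
NF = 10 log₁₀(1.465) = 1.66 dB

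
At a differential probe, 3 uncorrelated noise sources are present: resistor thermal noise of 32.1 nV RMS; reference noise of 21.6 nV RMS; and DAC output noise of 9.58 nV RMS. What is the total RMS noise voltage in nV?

39.9 nV

Uncorrelated sources add in power (mean-square): V_tot = √(ΣV_i²)
V_tot = √[(3.21×10⁻⁸)² + (2.16×10⁻⁸)² + (9.58×10⁻⁹)²] = 3.99×10⁻⁸ V = 39.9 nV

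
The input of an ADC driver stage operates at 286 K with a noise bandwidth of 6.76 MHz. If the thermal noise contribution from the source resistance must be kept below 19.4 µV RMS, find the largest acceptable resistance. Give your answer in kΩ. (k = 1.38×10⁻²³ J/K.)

Johnson–Nyquist: V_n = √(4kTRB) ⇒ R = V_n² / (4kTB)
4kTB = 4 × 1.38×10⁻²³ × 286 × 6.76×10⁶ = 1.07×10⁻¹³
R = (1.94×10⁻⁵)² / 1.07×10⁻¹³ = 3.53×10³ Ω = 3.53 kΩ

3.53 kΩ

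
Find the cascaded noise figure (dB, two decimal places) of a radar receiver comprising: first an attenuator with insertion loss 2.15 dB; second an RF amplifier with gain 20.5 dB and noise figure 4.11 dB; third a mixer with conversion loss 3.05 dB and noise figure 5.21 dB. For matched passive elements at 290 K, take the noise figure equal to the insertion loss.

6.29 dB

Convert to linear (a loss of L dB is a gain of −L dB): F_i = 10^(NF_i/10), G_i = 10^(G_i,dB/10)
  Stage 1: F_1 = 10^(2.15/10) = 1.641, G_1 = 10^(−2.15/10) = 0.6095
  Stage 2: F_2 = 10^(4.11/10) = 2.576, G_2 = 10^(20.5/10) = 112.2
  Stage 3: F_3 = 10^(5.21/10) = 3.319, G_3 = 10^(−3.05/10) = 0.4955
Friis cascade:
  F = 1.641 + (2.576 − 1)/0.6095 + (3.319 − 1)/68.39 = 4.261
NF = 10 log₁₀(4.261) = 6.29 dB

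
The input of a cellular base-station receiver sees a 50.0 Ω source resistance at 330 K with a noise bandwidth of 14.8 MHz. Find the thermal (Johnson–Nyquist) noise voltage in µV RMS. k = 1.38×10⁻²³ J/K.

3.67 µV

V_n = √(4kTRB)
4kTRB = 4 × 1.38×10⁻²³ × 330 × 5.00×10¹ × 1.48×10⁷ = 1.35×10⁻¹¹ V²
V_n = √(1.35×10⁻¹¹) = 3.67×10⁻⁶ V = 3.67 µV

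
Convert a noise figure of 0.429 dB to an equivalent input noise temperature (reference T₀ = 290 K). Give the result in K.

30.1 K

F = 10^(0.429/10) = 1.10382
T_e = (F − 1)·T₀ = (1.10382 − 1) × 290 = 30.1 K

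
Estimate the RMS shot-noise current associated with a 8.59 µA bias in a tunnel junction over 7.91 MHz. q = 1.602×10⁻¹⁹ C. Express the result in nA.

I_n = √(2qI·B)
2qI·B = 2 × 1.602×10⁻¹⁹ × 8.59×10⁻⁶ × 7.91×10⁶ = 2.18×10⁻¹⁷ A²
I_n = √(2.18×10⁻¹⁷) = 4.67×10⁻⁹ A = 4.67 nA

4.67 nA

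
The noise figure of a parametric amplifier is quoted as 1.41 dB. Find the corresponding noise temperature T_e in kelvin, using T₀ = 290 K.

111 K

F = 10^(1.41/10) = 1.38357
T_e = (F − 1)·T₀ = (1.38357 − 1) × 290 = 111 K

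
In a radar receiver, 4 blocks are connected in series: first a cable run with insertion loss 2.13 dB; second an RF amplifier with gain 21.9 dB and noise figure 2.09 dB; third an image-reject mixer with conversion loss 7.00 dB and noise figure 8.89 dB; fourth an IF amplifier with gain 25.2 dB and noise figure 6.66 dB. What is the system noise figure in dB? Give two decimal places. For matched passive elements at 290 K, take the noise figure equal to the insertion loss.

4.63 dB

Convert to linear (a loss of L dB is a gain of −L dB): F_i = 10^(NF_i/10), G_i = 10^(G_i,dB/10)
  Stage 1: F_1 = 10^(2.13/10) = 1.633, G_1 = 10^(−2.13/10) = 0.6124
  Stage 2: F_2 = 10^(2.09/10) = 1.618, G_2 = 10^(21.9/10) = 154.9
  Stage 3: F_3 = 10^(8.89/10) = 7.745, G_3 = 10^(−7.00/10) = 0.1995
  Stage 4: F_4 = 10^(6.66/10) = 4.634, G_4 = 10^(25.2/10) = 331.1
Friis cascade:
  F = 1.633 + (1.618 − 1)/0.6124 + (7.745 − 1)/94.84 + (4.634 − 1)/18.92 = 2.906
NF = 10 log₁₀(2.906) = 4.63 dB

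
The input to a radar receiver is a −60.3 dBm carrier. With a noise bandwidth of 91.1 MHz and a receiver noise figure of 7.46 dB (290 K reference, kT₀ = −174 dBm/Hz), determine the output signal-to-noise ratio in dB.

26.6 dB

Noise floor: N = −174 + 10 log₁₀(B) + NF
10 log₁₀(9.11×10⁷) = 79.6 dB
N = −174 + 79.6 + 7.46 = −86.94 dBm
SNR = P_sig − N = −60.3 − (−86.94) = 26.64 dB → 26.6 dB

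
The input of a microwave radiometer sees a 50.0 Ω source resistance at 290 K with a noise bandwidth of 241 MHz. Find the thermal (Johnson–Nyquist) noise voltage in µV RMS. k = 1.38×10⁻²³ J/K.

13.9 µV

V_n = √(4kTRB)
4kTRB = 4 × 1.38×10⁻²³ × 290 × 5.00×10¹ × 2.41×10⁸ = 1.93×10⁻¹⁰ V²
V_n = √(1.93×10⁻¹⁰) = 1.39×10⁻⁵ V = 13.9 µV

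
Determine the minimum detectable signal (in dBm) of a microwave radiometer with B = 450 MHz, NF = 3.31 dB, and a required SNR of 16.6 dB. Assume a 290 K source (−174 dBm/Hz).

Sensitivity = −174 + 10 log₁₀(B) + NF + SNR_min
= −174 + 86.53 + 3.31 + 16.6
= −67.56 dBm → −67.6 dBm

−67.6 dBm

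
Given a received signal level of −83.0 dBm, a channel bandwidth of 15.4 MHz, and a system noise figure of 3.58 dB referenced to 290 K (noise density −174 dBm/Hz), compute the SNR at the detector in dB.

15.5 dB

Noise floor: N = −174 + 10 log₁₀(B) + NF
10 log₁₀(1.54×10⁷) = 71.88 dB
N = −174 + 71.88 + 3.58 = −98.54 dBm
SNR = P_sig − N = −83.0 − (−98.54) = 15.54 dB → 15.5 dB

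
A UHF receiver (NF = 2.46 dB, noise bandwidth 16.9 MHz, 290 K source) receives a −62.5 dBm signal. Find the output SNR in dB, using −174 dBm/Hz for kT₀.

36.8 dB

Noise floor: N = −174 + 10 log₁₀(B) + NF
10 log₁₀(1.69×10⁷) = 72.28 dB
N = −174 + 72.28 + 2.46 = −99.26 dBm
SNR = P_sig − N = −62.5 − (−99.26) = 36.76 dB → 36.8 dB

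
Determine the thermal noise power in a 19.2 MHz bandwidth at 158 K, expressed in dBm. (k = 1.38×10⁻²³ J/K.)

−103.8 dBm

P_n = kTB = 1.38×10⁻²³ × 158 × 1.92×10⁷ = 4.19×10⁻¹⁴ W
In dBm: 10 log₁₀(4.19×10⁻¹⁴ / 10⁻³) = −103.8 dBm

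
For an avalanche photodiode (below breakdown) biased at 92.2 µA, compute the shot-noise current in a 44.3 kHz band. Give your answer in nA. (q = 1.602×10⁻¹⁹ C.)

I_n = √(2qI·B)
2qI·B = 2 × 1.602×10⁻¹⁹ × 9.22×10⁻⁵ × 4.43×10⁴ = 1.31×10⁻¹⁸ A²
I_n = √(1.31×10⁻¹⁸) = 1.14×10⁻⁹ A = 1.14 nA

1.14 nA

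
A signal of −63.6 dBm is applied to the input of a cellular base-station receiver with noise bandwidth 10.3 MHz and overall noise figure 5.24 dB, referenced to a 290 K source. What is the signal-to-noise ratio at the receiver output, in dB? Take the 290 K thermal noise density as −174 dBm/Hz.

35.0 dB

Noise floor: N = −174 + 10 log₁₀(B) + NF
10 log₁₀(1.03×10⁷) = 70.13 dB
N = −174 + 70.13 + 5.24 = −98.63 dBm
SNR = P_sig − N = −63.6 − (−98.63) = 35.03 dB → 35.0 dB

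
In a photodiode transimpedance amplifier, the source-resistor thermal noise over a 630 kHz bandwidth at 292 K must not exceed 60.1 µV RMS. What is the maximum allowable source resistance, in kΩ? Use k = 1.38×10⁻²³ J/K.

Johnson–Nyquist: V_n = √(4kTRB) ⇒ R = V_n² / (4kTB)
4kTB = 4 × 1.38×10⁻²³ × 292 × 6.30×10⁵ = 1.02×10⁻¹⁴
R = (6.01×10⁻⁵)² / 1.02×10⁻¹⁴ = 3.56×10⁵ Ω = 356 kΩ

356 kΩ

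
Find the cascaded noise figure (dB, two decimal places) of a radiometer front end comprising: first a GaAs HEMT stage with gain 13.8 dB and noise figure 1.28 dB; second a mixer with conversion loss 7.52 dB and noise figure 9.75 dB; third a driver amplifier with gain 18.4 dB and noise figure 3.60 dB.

3.01 dB

Convert to linear (a loss of L dB is a gain of −L dB): F_i = 10^(NF_i/10), G_i = 10^(G_i,dB/10)
  Stage 1: F_1 = 10^(1.28/10) = 1.343, G_1 = 10^(13.8/10) = 23.99
  Stage 2: F_2 = 10^(9.75/10) = 9.441, G_2 = 10^(−7.52/10) = 0.1770
  Stage 3: F_3 = 10^(3.60/10) = 2.291, G_3 = 10^(18.4/10) = 69.18
Friis cascade:
  F = 1.343 + (9.441 − 1)/23.99 + (2.291 − 1)/4.246 = 1.999
NF = 10 log₁₀(1.999) = 3.01 dB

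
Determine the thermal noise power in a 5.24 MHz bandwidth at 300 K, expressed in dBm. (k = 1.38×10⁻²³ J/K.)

−106.6 dBm

P_n = kTB = 1.38×10⁻²³ × 300 × 5.24×10⁶ = 2.17×10⁻¹⁴ W
In dBm: 10 log₁₀(2.17×10⁻¹⁴ / 10⁻³) = −106.6 dBm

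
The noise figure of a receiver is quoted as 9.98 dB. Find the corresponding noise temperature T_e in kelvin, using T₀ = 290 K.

2597 K

F = 10^(9.98/10) = 9.95405
T_e = (F − 1)·T₀ = (9.95405 − 1) × 290 = 2597 K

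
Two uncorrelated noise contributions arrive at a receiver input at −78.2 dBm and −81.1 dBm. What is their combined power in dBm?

−76.4 dBm

Convert to linear, add, convert back:
P₁ = 1.51×10⁻¹¹ W, P₂ = 7.76×10⁻¹² W
P_tot = 2.29×10⁻¹¹ W → 10 log₁₀(P_tot / 10⁻³) = −76.4 dBm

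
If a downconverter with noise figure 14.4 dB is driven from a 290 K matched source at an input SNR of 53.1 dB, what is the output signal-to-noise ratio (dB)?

38.7 dB

By definition F = SNR_in/SNR_out, so in dB: SNR_out = SNR_in − NF
SNR_out = 53.1 − 14.4 = 38.7 dB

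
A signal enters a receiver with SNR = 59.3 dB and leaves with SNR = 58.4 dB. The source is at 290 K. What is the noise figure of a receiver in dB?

0.9 dB

NF (dB) = SNR_in(dB) − SNR_out(dB) when the source is at T₀
NF = 59.3 − 58.4 = 0.9 dB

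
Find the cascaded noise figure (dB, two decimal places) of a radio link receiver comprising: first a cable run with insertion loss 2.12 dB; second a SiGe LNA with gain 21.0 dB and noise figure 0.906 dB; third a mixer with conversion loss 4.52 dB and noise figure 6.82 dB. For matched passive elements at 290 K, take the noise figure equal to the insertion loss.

Convert to linear (a loss of L dB is a gain of −L dB): F_i = 10^(NF_i/10), G_i = 10^(G_i,dB/10)
  Stage 1: F_1 = 10^(2.12/10) = 1.629, G_1 = 10^(−2.12/10) = 0.6138
  Stage 2: F_2 = 10^(0.906/10) = 1.232, G_2 = 10^(21.0/10) = 125.9
  Stage 3: F_3 = 10^(6.82/10) = 4.808, G_3 = 10^(−4.52/10) = 0.3532
Friis cascade:
  F = 1.629 + (1.232 − 1)/0.6138 + (4.808 − 1)/77.27 = 2.057
NF = 10 log₁₀(2.057) = 3.13 dB

3.13 dB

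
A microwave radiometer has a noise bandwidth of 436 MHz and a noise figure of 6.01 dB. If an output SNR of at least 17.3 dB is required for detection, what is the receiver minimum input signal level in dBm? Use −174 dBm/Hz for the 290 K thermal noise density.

−64.3 dBm

Sensitivity = −174 + 10 log₁₀(B) + NF + SNR_min
= −174 + 86.39 + 6.01 + 17.3
= −64.30 dBm → −64.3 dBm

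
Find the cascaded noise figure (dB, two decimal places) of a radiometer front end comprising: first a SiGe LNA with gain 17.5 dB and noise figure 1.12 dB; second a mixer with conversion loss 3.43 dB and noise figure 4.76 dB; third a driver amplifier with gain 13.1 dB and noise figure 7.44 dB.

Convert to linear (a loss of L dB is a gain of −L dB): F_i = 10^(NF_i/10), G_i = 10^(G_i,dB/10)
  Stage 1: F_1 = 10^(1.12/10) = 1.294, G_1 = 10^(17.5/10) = 56.23
  Stage 2: F_2 = 10^(4.76/10) = 2.992, G_2 = 10^(−3.43/10) = 0.4539
  Stage 3: F_3 = 10^(7.44/10) = 5.546, G_3 = 10^(13.1/10) = 20.42
Friis cascade:
  F = 1.294 + (2.992 − 1)/56.23 + (5.546 − 1)/25.53 = 1.508
NF = 10 log₁₀(1.508) = 1.78 dB

1.78 dB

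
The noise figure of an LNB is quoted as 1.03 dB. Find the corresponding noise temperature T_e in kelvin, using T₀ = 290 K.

F = 10^(1.03/10) = 1.26765
T_e = (F − 1)·T₀ = (1.26765 − 1) × 290 = 77.6 K

77.6 K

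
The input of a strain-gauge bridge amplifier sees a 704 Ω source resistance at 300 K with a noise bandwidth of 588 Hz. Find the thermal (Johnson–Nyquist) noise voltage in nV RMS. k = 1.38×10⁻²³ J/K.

82.8 nV

V_n = √(4kTRB)
4kTRB = 4 × 1.38×10⁻²³ × 300 × 7.04×10² × 5.88×10² = 6.86×10⁻¹⁵ V²
V_n = √(6.86×10⁻¹⁵) = 8.28×10⁻⁸ V = 82.8 nV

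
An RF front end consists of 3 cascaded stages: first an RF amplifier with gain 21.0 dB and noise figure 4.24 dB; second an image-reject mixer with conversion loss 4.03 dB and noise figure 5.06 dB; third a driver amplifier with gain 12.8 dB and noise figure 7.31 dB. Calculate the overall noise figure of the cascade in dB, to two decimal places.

Convert to linear (a loss of L dB is a gain of −L dB): F_i = 10^(NF_i/10), G_i = 10^(G_i,dB/10)
  Stage 1: F_1 = 10^(4.24/10) = 2.655, G_1 = 10^(21.0/10) = 125.9
  Stage 2: F_2 = 10^(5.06/10) = 3.206, G_2 = 10^(−4.03/10) = 0.3954
  Stage 3: F_3 = 10^(7.31/10) = 5.383, G_3 = 10^(12.8/10) = 19.05
Friis cascade:
  F = 2.655 + (3.206 − 1)/125.9 + (5.383 − 1)/49.77 = 2.760
NF = 10 log₁₀(2.760) = 4.41 dB

4.41 dB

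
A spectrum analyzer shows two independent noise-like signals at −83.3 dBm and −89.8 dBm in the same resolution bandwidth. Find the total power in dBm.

Convert to linear, add, convert back:
P₁ = 4.68×10⁻¹² W, P₂ = 1.05×10⁻¹² W
P_tot = 5.72×10⁻¹² W → 10 log₁₀(P_tot / 10⁻³) = −82.4 dBm

−82.4 dBm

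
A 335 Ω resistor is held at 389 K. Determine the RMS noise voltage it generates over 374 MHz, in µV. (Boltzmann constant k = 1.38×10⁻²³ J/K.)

51.9 µV

V_n = √(4kTRB)
4kTRB = 4 × 1.38×10⁻²³ × 389 × 3.35×10² × 3.74×10⁸ = 2.69×10⁻⁹ V²
V_n = √(2.69×10⁻⁹) = 5.19×10⁻⁵ V = 51.9 µV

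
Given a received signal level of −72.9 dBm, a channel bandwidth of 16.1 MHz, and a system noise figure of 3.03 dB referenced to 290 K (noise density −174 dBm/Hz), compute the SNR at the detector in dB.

26.0 dB

Noise floor: N = −174 + 10 log₁₀(B) + NF
10 log₁₀(1.61×10⁷) = 72.07 dB
N = −174 + 72.07 + 3.03 = −98.90 dBm
SNR = P_sig − N = −72.9 − (−98.90) = 26.00 dB → 26.0 dB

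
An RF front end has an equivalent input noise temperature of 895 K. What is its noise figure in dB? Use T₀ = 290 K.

F = 1 + T_e/T₀ = 1 + 895/290 = 4.08621
NF = 10 log₁₀(4.08621) = 6.11 dB

6.11 dB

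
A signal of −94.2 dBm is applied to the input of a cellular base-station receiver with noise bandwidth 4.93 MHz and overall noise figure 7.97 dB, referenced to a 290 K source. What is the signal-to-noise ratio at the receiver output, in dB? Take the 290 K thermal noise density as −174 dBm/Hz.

Noise floor: N = −174 + 10 log₁₀(B) + NF
10 log₁₀(4.93×10⁶) = 66.93 dB
N = −174 + 66.93 + 7.97 = −99.10 dBm
SNR = P_sig − N = −94.2 − (−99.10) = 4.90 dB → 4.9 dB

4.9 dB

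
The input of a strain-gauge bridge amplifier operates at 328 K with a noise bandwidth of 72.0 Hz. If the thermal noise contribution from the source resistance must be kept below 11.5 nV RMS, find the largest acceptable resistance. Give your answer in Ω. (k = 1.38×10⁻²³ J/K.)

Johnson–Nyquist: V_n = √(4kTRB) ⇒ R = V_n² / (4kTB)
4kTB = 4 × 1.38×10⁻²³ × 328 × 7.20×10¹ = 1.30×10⁻¹⁸
R = (1.15×10⁻⁸)² / 1.30×10⁻¹⁸ = 1.01×10² Ω = 101 Ω

101 Ω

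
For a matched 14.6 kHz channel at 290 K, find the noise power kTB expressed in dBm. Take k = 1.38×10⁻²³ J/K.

P_n = kTB = 1.38×10⁻²³ × 290 × 1.46×10⁴ = 5.84×10⁻¹⁷ W
In dBm: 10 log₁₀(5.84×10⁻¹⁷ / 10⁻³) = −132.3 dBm

−132.3 dBm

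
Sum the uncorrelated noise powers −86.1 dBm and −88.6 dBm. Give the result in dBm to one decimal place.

−84.2 dBm

Convert to linear, add, convert back:
P₁ = 2.45×10⁻¹² W, P₂ = 1.38×10⁻¹² W
P_tot = 3.84×10⁻¹² W → 10 log₁₀(P_tot / 10⁻³) = −84.2 dBm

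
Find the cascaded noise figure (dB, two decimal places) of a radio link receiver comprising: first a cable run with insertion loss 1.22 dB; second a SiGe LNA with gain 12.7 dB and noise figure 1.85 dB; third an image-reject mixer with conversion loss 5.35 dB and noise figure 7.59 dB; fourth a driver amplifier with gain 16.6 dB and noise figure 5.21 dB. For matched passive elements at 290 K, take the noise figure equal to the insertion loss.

4.67 dB

Convert to linear (a loss of L dB is a gain of −L dB): F_i = 10^(NF_i/10), G_i = 10^(G_i,dB/10)
  Stage 1: F_1 = 10^(1.22/10) = 1.324, G_1 = 10^(−1.22/10) = 0.7551
  Stage 2: F_2 = 10^(1.85/10) = 1.531, G_2 = 10^(12.7/10) = 18.62
  Stage 3: F_3 = 10^(7.59/10) = 5.741, G_3 = 10^(−5.35/10) = 0.2917
  Stage 4: F_4 = 10^(5.21/10) = 3.319, G_4 = 10^(16.6/10) = 45.71
Friis cascade:
  F = 1.324 + (1.531 − 1)/0.7551 + (5.741 − 1)/14.06 + (3.319 − 1)/4.102 = 2.930
NF = 10 log₁₀(2.930) = 4.67 dB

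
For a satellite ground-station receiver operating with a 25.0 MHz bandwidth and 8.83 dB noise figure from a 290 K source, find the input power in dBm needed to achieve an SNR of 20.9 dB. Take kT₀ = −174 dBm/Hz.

Sensitivity = −174 + 10 log₁₀(B) + NF + SNR_min
= −174 + 73.98 + 8.83 + 20.9
= −70.29 dBm → −70.3 dBm

−70.3 dBm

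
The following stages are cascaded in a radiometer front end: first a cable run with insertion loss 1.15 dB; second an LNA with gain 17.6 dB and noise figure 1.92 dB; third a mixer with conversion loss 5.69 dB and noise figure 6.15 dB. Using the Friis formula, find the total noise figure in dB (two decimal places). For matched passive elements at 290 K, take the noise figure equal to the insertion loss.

Convert to linear (a loss of L dB is a gain of −L dB): F_i = 10^(NF_i/10), G_i = 10^(G_i,dB/10)
  Stage 1: F_1 = 10^(1.15/10) = 1.303, G_1 = 10^(−1.15/10) = 0.7674
  Stage 2: F_2 = 10^(1.92/10) = 1.556, G_2 = 10^(17.6/10) = 57.54
  Stage 3: F_3 = 10^(6.15/10) = 4.121, G_3 = 10^(−5.69/10) = 0.2698
Friis cascade:
  F = 1.303 + (1.556 − 1)/0.7674 + (4.121 − 1)/44.16 = 2.098
NF = 10 log₁₀(2.098) = 3.22 dB

3.22 dB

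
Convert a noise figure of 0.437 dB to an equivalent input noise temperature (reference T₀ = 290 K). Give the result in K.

F = 10^(0.437/10) = 1.10586
T_e = (F − 1)·T₀ = (1.10586 − 1) × 290 = 30.7 K

30.7 K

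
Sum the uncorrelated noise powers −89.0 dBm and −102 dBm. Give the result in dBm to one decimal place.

−88.8 dBm

Convert to linear, add, convert back:
P₁ = 1.26×10⁻¹² W, P₂ = 6.31×10⁻¹⁴ W
P_tot = 1.32×10⁻¹² W → 10 log₁₀(P_tot / 10⁻³) = −88.8 dBm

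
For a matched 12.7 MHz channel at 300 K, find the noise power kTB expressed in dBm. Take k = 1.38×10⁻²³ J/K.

−102.8 dBm

P_n = kTB = 1.38×10⁻²³ × 300 × 1.27×10⁷ = 5.26×10⁻¹⁴ W
In dBm: 10 log₁₀(5.26×10⁻¹⁴ / 10⁻³) = −102.8 dBm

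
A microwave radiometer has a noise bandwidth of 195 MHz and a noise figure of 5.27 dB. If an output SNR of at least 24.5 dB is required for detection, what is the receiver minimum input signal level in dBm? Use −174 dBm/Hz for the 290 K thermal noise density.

−61.3 dBm

Sensitivity = −174 + 10 log₁₀(B) + NF + SNR_min
= −174 + 82.9 + 5.27 + 24.5
= −61.33 dBm → −61.3 dBm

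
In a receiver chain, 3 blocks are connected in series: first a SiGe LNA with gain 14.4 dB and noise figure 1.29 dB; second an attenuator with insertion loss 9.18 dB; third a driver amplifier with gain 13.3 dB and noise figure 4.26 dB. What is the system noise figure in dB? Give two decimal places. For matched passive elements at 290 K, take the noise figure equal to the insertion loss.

3.25 dB

Convert to linear (a loss of L dB is a gain of −L dB): F_i = 10^(NF_i/10), G_i = 10^(G_i,dB/10)
  Stage 1: F_1 = 10^(1.29/10) = 1.346, G_1 = 10^(14.4/10) = 27.54
  Stage 2: F_2 = 10^(9.18/10) = 8.279, G_2 = 10^(−9.18/10) = 0.1208
  Stage 3: F_3 = 10^(4.26/10) = 2.667, G_3 = 10^(13.3/10) = 21.38
Friis cascade:
  F = 1.346 + (8.279 − 1)/27.54 + (2.667 − 1)/3.327 = 2.111
NF = 10 log₁₀(2.111) = 3.25 dB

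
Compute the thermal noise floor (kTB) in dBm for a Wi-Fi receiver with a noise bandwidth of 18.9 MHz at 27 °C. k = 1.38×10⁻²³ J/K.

−101.1 dBm

T = 27 °C + 273.15 = 300.15 K
P_n = kTB = 1.38×10⁻²³ × 300.15 × 1.89×10⁷ = 7.83×10⁻¹⁴ W
In dBm: 10 log₁₀(7.83×10⁻¹⁴ / 10⁻³) = −101.1 dBm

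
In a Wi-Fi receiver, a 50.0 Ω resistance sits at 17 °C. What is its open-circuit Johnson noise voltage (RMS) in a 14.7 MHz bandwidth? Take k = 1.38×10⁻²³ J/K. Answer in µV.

3.43 µV

T = 17 °C + 273.15 = 290.15 K
V_n = √(4kTRB)
4kTRB = 4 × 1.38×10⁻²³ × 290.15 × 5.00×10¹ × 1.47×10⁷ = 1.18×10⁻¹¹ V²
V_n = √(1.18×10⁻¹¹) = 3.43×10⁻⁶ V = 3.43 µV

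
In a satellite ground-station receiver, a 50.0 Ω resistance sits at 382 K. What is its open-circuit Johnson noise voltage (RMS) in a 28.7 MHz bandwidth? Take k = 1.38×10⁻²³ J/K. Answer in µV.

V_n = √(4kTRB)
4kTRB = 4 × 1.38×10⁻²³ × 382 × 5.00×10¹ × 2.87×10⁷ = 3.03×10⁻¹¹ V²
V_n = √(3.03×10⁻¹¹) = 5.50×10⁻⁶ V = 5.50 µV

5.50 µV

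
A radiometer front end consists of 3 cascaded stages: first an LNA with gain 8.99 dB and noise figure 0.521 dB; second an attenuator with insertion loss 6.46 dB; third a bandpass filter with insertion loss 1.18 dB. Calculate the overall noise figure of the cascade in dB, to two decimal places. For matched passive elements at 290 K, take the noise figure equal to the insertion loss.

2.39 dB

Convert to linear (a loss of L dB is a gain of −L dB): F_i = 10^(NF_i/10), G_i = 10^(G_i,dB/10)
  Stage 1: F_1 = 10^(0.521/10) = 1.127, G_1 = 10^(8.99/10) = 7.925
  Stage 2: F_2 = 10^(6.46/10) = 4.426, G_2 = 10^(−6.46/10) = 0.2259
  Stage 3: F_3 = 10^(1.18/10) = 1.312, G_3 = 10^(−1.18/10) = 0.7621
Friis cascade:
  F = 1.127 + (4.426 − 1)/7.925 + (1.312 − 1)/1.791 = 1.734
NF = 10 log₁₀(1.734) = 2.39 dB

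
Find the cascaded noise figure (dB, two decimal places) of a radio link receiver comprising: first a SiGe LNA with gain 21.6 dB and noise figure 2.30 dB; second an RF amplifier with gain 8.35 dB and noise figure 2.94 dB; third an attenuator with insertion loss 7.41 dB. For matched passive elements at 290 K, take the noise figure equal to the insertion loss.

Convert to linear (a loss of L dB is a gain of −L dB): F_i = 10^(NF_i/10), G_i = 10^(G_i,dB/10)
  Stage 1: F_1 = 10^(2.30/10) = 1.698, G_1 = 10^(21.6/10) = 144.5
  Stage 2: F_2 = 10^(2.94/10) = 1.968, G_2 = 10^(8.35/10) = 6.839
  Stage 3: F_3 = 10^(7.41/10) = 5.508, G_3 = 10^(−7.41/10) = 0.1816
Friis cascade:
  F = 1.698 + (1.968 − 1)/144.5 + (5.508 − 1)/988.6 = 1.710
NF = 10 log₁₀(1.710) = 2.33 dB

2.33 dB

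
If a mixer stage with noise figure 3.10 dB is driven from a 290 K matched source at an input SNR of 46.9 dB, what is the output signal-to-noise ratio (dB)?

43.80 dB

By definition F = SNR_in/SNR_out, so in dB: SNR_out = SNR_in − NF
SNR_out = 46.9 − 3.10 = 43.80 dB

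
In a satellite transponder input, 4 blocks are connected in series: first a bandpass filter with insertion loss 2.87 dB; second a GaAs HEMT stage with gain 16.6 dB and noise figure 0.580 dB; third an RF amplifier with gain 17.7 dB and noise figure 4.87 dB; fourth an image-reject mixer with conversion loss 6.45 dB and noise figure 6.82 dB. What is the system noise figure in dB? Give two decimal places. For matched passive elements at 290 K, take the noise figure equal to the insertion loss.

3.62 dB

Convert to linear (a loss of L dB is a gain of −L dB): F_i = 10^(NF_i/10), G_i = 10^(G_i,dB/10)
  Stage 1: F_1 = 10^(2.87/10) = 1.936, G_1 = 10^(−2.87/10) = 0.5164
  Stage 2: F_2 = 10^(0.580/10) = 1.143, G_2 = 10^(16.6/10) = 45.71
  Stage 3: F_3 = 10^(4.87/10) = 3.069, G_3 = 10^(17.7/10) = 58.88
  Stage 4: F_4 = 10^(6.82/10) = 4.808, G_4 = 10^(−6.45/10) = 0.2265
Friis cascade:
  F = 1.936 + (1.143 − 1)/0.5164 + (3.069 − 1)/23.60 + (4.808 − 1)/1390 = 2.303
NF = 10 log₁₀(2.303) = 3.62 dB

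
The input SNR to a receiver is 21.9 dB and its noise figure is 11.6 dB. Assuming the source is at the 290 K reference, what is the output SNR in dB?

By definition F = SNR_in/SNR_out, so in dB: SNR_out = SNR_in − NF
SNR_out = 21.9 − 11.6 = 10.3 dB

10.3 dB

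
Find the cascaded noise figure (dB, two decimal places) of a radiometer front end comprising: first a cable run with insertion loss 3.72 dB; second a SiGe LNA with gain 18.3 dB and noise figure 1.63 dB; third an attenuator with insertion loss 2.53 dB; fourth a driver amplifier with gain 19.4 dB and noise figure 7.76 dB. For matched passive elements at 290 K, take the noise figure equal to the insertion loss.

5.76 dB

Convert to linear (a loss of L dB is a gain of −L dB): F_i = 10^(NF_i/10), G_i = 10^(G_i,dB/10)
  Stage 1: F_1 = 10^(3.72/10) = 2.355, G_1 = 10^(−3.72/10) = 0.4246
  Stage 2: F_2 = 10^(1.63/10) = 1.455, G_2 = 10^(18.3/10) = 67.61
  Stage 3: F_3 = 10^(2.53/10) = 1.791, G_3 = 10^(−2.53/10) = 0.5585
  Stage 4: F_4 = 10^(7.76/10) = 5.970, G_4 = 10^(19.4/10) = 87.10
Friis cascade:
  F = 2.355 + (1.455 − 1)/0.4246 + (1.791 − 1)/28.71 + (5.970 − 1)/16.03 = 3.765
NF = 10 log₁₀(3.765) = 5.76 dB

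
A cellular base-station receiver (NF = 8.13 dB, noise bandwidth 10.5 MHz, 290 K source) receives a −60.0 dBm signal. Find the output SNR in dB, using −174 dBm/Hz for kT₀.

35.7 dB

Noise floor: N = −174 + 10 log₁₀(B) + NF
10 log₁₀(1.05×10⁷) = 70.21 dB
N = −174 + 70.21 + 8.13 = −95.66 dBm
SNR = P_sig − N = −60.0 − (−95.66) = 35.66 dB → 35.7 dB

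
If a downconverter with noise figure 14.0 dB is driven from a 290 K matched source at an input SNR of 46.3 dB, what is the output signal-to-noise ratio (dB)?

By definition F = SNR_in/SNR_out, so in dB: SNR_out = SNR_in − NF
SNR_out = 46.3 − 14.0 = 32.3 dB

32.3 dB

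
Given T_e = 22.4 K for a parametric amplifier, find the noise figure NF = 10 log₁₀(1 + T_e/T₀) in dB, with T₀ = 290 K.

F = 1 + T_e/T₀ = 1 + 22.4/290 = 1.07724
NF = 10 log₁₀(1.07724) = 0.323 dB

0.323 dB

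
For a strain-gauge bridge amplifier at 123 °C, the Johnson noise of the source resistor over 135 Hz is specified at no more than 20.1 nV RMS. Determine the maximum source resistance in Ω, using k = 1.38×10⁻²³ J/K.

T = 123 °C + 273.15 = 396.15 K
Johnson–Nyquist: V_n = √(4kTRB) ⇒ R = V_n² / (4kTB)
4kTB = 4 × 1.38×10⁻²³ × 396.15 × 1.35×10² = 2.95×10⁻¹⁸
R = (2.01×10⁻⁸)² / 2.95×10⁻¹⁸ = 1.37×10² Ω = 137 Ω

137 Ω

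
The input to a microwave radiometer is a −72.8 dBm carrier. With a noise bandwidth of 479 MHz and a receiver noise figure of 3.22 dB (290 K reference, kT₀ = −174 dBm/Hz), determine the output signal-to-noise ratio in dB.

Noise floor: N = −174 + 10 log₁₀(B) + NF
10 log₁₀(4.79×10⁸) = 86.8 dB
N = −174 + 86.8 + 3.22 = −83.98 dBm
SNR = P_sig − N = −72.8 − (−83.98) = 11.18 dB → 11.2 dB

11.2 dB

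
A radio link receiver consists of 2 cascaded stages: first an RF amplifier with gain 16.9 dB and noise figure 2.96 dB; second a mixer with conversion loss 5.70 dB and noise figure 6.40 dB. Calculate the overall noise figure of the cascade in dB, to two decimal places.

Convert to linear (a loss of L dB is a gain of −L dB): F_i = 10^(NF_i/10), G_i = 10^(G_i,dB/10)
  Stage 1: F_1 = 10^(2.96/10) = 1.977, G_1 = 10^(16.9/10) = 48.98
  Stage 2: F_2 = 10^(6.40/10) = 4.365, G_2 = 10^(−5.70/10) = 0.2692
Friis cascade:
  F = 1.977 + (4.365 − 1)/48.98 = 2.046
NF = 10 log₁₀(2.046) = 3.11 dB

3.11 dB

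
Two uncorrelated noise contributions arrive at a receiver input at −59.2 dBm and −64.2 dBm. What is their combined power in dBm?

Convert to linear, add, convert back:
P₁ = 1.20×10⁻⁹ W, P₂ = 3.80×10⁻¹⁰ W
P_tot = 1.58×10⁻⁹ W → 10 log₁₀(P_tot / 10⁻³) = −58.0 dBm

−58.0 dBm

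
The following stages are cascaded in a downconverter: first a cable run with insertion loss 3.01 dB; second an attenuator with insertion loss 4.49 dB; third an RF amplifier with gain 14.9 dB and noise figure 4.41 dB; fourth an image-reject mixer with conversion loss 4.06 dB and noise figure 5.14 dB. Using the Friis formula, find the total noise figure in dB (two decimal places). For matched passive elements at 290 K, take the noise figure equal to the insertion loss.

Convert to linear (a loss of L dB is a gain of −L dB): F_i = 10^(NF_i/10), G_i = 10^(G_i,dB/10)
  Stage 1: F_1 = 10^(3.01/10) = 2.000, G_1 = 10^(−3.01/10) = 0.5000
  Stage 2: F_2 = 10^(4.49/10) = 2.812, G_2 = 10^(−4.49/10) = 0.3556
  Stage 3: F_3 = 10^(4.41/10) = 2.761, G_3 = 10^(14.9/10) = 30.90
  Stage 4: F_4 = 10^(5.14/10) = 3.266, G_4 = 10^(−4.06/10) = 0.3926
Friis cascade:
  F = 2.000 + (2.812 − 1)/0.5000 + (2.761 − 1)/0.1778 + (3.266 − 1)/5.495 = 15.94
NF = 10 log₁₀(15.94) = 12.02 dB

12.02 dB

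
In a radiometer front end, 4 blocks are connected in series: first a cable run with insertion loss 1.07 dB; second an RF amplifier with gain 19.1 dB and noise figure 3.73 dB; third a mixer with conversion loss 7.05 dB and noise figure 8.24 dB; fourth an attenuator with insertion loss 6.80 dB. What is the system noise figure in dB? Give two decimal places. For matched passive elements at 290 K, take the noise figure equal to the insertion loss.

Convert to linear (a loss of L dB is a gain of −L dB): F_i = 10^(NF_i/10), G_i = 10^(G_i,dB/10)
  Stage 1: F_1 = 10^(1.07/10) = 1.279, G_1 = 10^(−1.07/10) = 0.7816
  Stage 2: F_2 = 10^(3.73/10) = 2.360, G_2 = 10^(19.1/10) = 81.28
  Stage 3: F_3 = 10^(8.24/10) = 6.668, G_3 = 10^(−7.05/10) = 0.1972
  Stage 4: F_4 = 10^(6.80/10) = 4.786, G_4 = 10^(−6.80/10) = 0.2089
Friis cascade:
  F = 1.279 + (2.360 − 1)/0.7816 + (6.668 − 1)/63.53 + (4.786 − 1)/12.53 = 3.411
NF = 10 log₁₀(3.411) = 5.33 dB

5.33 dB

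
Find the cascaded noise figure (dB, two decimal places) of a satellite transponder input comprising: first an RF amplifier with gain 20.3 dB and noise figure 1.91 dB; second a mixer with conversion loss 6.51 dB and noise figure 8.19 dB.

2.05 dB

Convert to linear (a loss of L dB is a gain of −L dB): F_i = 10^(NF_i/10), G_i = 10^(G_i,dB/10)
  Stage 1: F_1 = 10^(1.91/10) = 1.552, G_1 = 10^(20.3/10) = 107.2
  Stage 2: F_2 = 10^(8.19/10) = 6.592, G_2 = 10^(−6.51/10) = 0.2234
Friis cascade:
  F = 1.552 + (6.592 − 1)/107.2 = 1.605
NF = 10 log₁₀(1.605) = 2.05 dB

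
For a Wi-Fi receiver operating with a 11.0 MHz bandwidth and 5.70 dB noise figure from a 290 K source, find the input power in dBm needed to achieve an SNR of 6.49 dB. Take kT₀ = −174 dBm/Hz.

Sensitivity = −174 + 10 log₁₀(B) + NF + SNR_min
= −174 + 70.41 + 5.70 + 6.49
= −91.40 dBm → −91.4 dBm

−91.4 dBm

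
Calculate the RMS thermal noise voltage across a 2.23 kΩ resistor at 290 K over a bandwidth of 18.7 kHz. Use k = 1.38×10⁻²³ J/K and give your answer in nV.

817 nV

V_n = √(4kTRB)
4kTRB = 4 × 1.38×10⁻²³ × 290 × 2.23×10³ × 1.87×10⁴ = 6.68×10⁻¹³ V²
V_n = √(6.68×10⁻¹³) = 8.17×10⁻⁷ V = 817 nV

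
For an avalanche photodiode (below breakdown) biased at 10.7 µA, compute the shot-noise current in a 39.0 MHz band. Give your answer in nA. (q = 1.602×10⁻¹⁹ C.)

I_n = √(2qI·B)
2qI·B = 2 × 1.602×10⁻¹⁹ × 1.07×10⁻⁵ × 3.90×10⁷ = 1.34×10⁻¹⁶ A²
I_n = √(1.34×10⁻¹⁶) = 1.16×10⁻⁸ A = 11.6 nA

11.6 nA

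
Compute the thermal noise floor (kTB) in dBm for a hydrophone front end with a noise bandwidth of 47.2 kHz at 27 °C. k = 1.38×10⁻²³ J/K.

−127.1 dBm

T = 27 °C + 273.15 = 300.15 K
P_n = kTB = 1.38×10⁻²³ × 300.15 × 4.72×10⁴ = 1.96×10⁻¹⁶ W
In dBm: 10 log₁₀(1.96×10⁻¹⁶ / 10⁻³) = −127.1 dBm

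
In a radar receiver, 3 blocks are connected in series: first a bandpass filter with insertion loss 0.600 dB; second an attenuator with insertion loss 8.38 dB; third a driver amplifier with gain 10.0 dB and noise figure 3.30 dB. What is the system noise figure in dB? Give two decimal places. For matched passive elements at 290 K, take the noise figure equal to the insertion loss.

Convert to linear (a loss of L dB is a gain of −L dB): F_i = 10^(NF_i/10), G_i = 10^(G_i,dB/10)
  Stage 1: F_1 = 10^(0.600/10) = 1.148, G_1 = 10^(−0.600/10) = 0.8710
  Stage 2: F_2 = 10^(8.38/10) = 6.887, G_2 = 10^(−8.38/10) = 0.1452
  Stage 3: F_3 = 10^(3.30/10) = 2.138, G_3 = 10^(10.0/10) = 10.00
Friis cascade:
  F = 1.148 + (6.887 − 1)/0.8710 + (2.138 − 1)/0.1265 = 16.90
NF = 10 log₁₀(16.90) = 12.28 dB

12.28 dB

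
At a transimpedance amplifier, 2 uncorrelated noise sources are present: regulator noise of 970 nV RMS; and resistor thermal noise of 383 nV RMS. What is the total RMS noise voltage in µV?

1.04 µV

Uncorrelated sources add in power (mean-square): V_tot = √(ΣV_i²)
V_tot = √[(9.70×10⁻⁷)² + (3.83×10⁻⁷)²] = 1.04×10⁻⁶ V = 1.04 µV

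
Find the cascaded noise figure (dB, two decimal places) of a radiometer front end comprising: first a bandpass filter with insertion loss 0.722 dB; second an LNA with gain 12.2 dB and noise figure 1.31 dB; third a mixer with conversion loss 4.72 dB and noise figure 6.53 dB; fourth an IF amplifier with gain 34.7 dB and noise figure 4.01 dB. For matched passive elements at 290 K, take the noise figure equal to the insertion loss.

3.36 dB

Convert to linear (a loss of L dB is a gain of −L dB): F_i = 10^(NF_i/10), G_i = 10^(G_i,dB/10)
  Stage 1: F_1 = 10^(0.722/10) = 1.181, G_1 = 10^(−0.722/10) = 0.8468
  Stage 2: F_2 = 10^(1.31/10) = 1.352, G_2 = 10^(12.2/10) = 16.60
  Stage 3: F_3 = 10^(6.53/10) = 4.498, G_3 = 10^(−4.72/10) = 0.3373
  Stage 4: F_4 = 10^(4.01/10) = 2.518, G_4 = 10^(34.7/10) = 2951
Friis cascade:
  F = 1.181 + (1.352 − 1)/0.8468 + (4.498 − 1)/14.05 + (2.518 − 1)/4.740 = 2.166
NF = 10 log₁₀(2.166) = 3.36 dB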